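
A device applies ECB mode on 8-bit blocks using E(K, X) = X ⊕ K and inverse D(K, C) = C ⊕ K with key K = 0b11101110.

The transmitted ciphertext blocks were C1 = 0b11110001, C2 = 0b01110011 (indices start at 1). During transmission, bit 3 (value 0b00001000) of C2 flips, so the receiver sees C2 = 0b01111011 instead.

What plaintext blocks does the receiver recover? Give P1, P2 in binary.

P1 = 0b00011111, P2 = 0b10010101

ECB decryption: P_i = D(K, C_i).
Only C2 changed, to 0b01111011. In ECB, a change in C_i affects only P_i. Decrypting the received ciphertext:
P1: D(K, 0b11110001) = 0b00011111.
P2: D(K, 0b01111011) = 0b10010101.
Blocks that differ from the original plaintext: P2.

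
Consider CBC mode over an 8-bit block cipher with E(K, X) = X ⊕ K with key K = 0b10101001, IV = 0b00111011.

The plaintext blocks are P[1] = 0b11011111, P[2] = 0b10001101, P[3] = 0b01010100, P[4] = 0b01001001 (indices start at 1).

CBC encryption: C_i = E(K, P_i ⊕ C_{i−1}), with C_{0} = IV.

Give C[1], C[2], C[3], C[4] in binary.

C[1]: P[1] ⊕ 0b00111011 = 0b11100100; E(K, 0b11100100) = 0b01001101.
C[2]: P[2] ⊕ 0b01001101 = 0b11000000; E(K, 0b11000000) = 0b01101001.
C[3]: P[3] ⊕ 0b01101001 = 0b00111101; E(K, 0b00111101) = 0b10010100.
C[4]: P[4] ⊕ 0b10010100 = 0b11011101; E(K, 0b11011101) = 0b01110100.

C[1] = 0b01001101, C[2] = 0b01101001, C[3] = 0b10010100, C[4] = 0b01110100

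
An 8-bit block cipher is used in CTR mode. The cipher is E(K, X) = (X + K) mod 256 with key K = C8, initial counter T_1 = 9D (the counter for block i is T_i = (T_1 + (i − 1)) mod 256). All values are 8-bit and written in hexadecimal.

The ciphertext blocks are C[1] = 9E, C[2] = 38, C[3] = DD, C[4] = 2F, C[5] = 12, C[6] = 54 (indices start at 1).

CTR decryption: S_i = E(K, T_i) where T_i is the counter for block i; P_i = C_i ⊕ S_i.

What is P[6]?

P[6] = 3E

P[6]: T = A2, S = E(K, T) = 6A; 54 ⊕ 6A = 3E.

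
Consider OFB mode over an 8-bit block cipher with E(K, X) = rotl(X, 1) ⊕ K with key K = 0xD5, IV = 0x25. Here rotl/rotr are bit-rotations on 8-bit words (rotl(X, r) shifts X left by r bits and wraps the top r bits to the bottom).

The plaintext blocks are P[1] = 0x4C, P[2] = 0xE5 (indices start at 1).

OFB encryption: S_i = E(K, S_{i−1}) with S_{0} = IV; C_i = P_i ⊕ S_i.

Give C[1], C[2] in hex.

C[1]: S = E(K, 0x25) = 0x9F; 0x4C ⊕ 0x9F = 0xD3.
C[2]: S = E(K, 0x9F) = 0xEA; 0xE5 ⊕ 0xEA = 0x0F.

C[1] = 0xD3, C[2] = 0x0F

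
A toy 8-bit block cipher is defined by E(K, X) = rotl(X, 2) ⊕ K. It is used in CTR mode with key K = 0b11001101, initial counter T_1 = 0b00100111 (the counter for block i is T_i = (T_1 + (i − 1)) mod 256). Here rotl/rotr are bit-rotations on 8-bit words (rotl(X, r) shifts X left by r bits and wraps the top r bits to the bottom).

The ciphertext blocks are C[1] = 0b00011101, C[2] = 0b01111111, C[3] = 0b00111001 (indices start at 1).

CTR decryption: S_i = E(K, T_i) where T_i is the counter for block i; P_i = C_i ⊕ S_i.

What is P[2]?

P[2]: T = 0b00101000, S = E(K, T) = 0b01101101; 0b01111111 ⊕ 0b01101101 = 0b00010010.

P[2] = 0b00010010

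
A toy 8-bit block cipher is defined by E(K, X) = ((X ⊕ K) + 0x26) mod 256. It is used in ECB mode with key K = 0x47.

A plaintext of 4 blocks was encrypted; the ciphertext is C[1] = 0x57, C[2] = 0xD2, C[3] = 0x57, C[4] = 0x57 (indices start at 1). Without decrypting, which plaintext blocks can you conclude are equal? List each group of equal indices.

ECB encrypts each block independently with the same key, so equal ciphertext blocks imply equal plaintext blocks.
C[1] = C[3] = C[4] = 0x57, so P[1] = P[3] = P[4].

P[1] = P[3] = P[4]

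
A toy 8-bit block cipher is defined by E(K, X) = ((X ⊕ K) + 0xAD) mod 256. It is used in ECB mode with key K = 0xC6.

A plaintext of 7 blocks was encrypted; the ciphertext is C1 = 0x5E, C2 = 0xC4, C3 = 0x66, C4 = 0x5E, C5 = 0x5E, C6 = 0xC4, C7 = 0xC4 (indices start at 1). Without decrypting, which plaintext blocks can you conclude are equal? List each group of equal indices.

ECB encrypts each block independently with the same key, so equal ciphertext blocks imply equal plaintext blocks.
C1 = C4 = C5 = 0x5E, so P1 = P4 = P5.
C2 = C6 = C7 = 0xC4, so P2 = P6 = P7.

P1 = P4 = P5; P2 = P6 = P7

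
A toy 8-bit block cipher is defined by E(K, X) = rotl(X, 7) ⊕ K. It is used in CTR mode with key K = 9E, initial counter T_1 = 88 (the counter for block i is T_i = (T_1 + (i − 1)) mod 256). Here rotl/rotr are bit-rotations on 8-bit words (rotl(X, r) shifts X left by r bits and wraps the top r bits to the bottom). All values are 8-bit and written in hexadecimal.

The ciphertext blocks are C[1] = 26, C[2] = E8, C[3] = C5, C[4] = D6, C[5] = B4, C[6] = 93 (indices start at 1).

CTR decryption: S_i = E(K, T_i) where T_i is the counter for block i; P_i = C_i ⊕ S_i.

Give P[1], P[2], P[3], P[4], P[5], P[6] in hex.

P[1]: T = 88, S = E(K, T) = DA; 26 ⊕ DA = FC.
P[2]: T = 89, S = E(K, T) = 5A; E8 ⊕ 5A = B2.
P[3]: T = 8A, S = E(K, T) = DB; C5 ⊕ DB = 1E.
P[4]: T = 8B, S = E(K, T) = 5B; D6 ⊕ 5B = 8D.
P[5]: T = 8C, S = E(K, T) = D8; B4 ⊕ D8 = 6C.
P[6]: T = 8D, S = E(K, T) = 58; 93 ⊕ 58 = CB.

P[1] = FC, P[2] = B2, P[3] = 1E, P[4] = 8D, P[5] = 6C, P[6] = CB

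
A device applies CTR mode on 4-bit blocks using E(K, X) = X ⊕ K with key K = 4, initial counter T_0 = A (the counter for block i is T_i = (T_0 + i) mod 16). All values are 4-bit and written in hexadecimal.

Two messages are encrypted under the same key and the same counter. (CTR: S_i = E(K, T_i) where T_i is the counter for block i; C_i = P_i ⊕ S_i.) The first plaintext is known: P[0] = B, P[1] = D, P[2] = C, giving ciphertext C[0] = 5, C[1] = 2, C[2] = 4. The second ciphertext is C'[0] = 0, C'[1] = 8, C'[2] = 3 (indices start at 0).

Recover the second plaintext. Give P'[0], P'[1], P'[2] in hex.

In CTR with a reused counter, both messages share the same keystream S_i, so C_i ⊕ C'_i = P_i ⊕ P'_i and thus P'_i = P_i ⊕ C_i ⊕ C'_i.
P'[0]: B ⊕ 5 ⊕ 0 = E.
P'[1]: D ⊕ 2 ⊕ 8 = 7.
P'[2]: C ⊕ 4 ⊕ 3 = B.

P'[0] = E, P'[1] = 7, P'[2] = B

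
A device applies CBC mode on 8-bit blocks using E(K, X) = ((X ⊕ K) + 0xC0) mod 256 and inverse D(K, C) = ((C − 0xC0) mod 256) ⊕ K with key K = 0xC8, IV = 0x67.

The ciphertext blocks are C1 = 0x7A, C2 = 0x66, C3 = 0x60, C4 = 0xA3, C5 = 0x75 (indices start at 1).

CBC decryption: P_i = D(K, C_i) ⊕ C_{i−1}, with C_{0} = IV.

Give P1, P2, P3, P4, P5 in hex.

P1 = 0x15, P2 = 0x14, P3 = 0x0E, P4 = 0x4B, P5 = 0xDE

P1: D(K, 0x7A) = 0x72; 0x72 ⊕ 0x67 = 0x15.
P2: D(K, 0x66) = 0x6E; 0x6E ⊕ 0x7A = 0x14.
P3: D(K, 0x60) = 0x68; 0x68 ⊕ 0x66 = 0x0E.
P4: D(K, 0xA3) = 0x2B; 0x2B ⊕ 0x60 = 0x4B.
P5: D(K, 0x75) = 0x7D; 0x7D ⊕ 0xA3 = 0xDE.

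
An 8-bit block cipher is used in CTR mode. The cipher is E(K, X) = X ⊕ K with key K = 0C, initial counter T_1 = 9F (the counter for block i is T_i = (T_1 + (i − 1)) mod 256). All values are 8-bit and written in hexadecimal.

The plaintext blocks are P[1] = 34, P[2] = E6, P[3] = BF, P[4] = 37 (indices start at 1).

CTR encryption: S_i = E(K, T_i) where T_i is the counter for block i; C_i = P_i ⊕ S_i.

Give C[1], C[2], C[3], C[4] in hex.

C[1]: T = 9F, S = E(K, T) = 93; 34 ⊕ 93 = A7.
C[2]: T = A0, S = E(K, T) = AC; E6 ⊕ AC = 4A.
C[3]: T = A1, S = E(K, T) = AD; BF ⊕ AD = 12.
C[4]: T = A2, S = E(K, T) = AE; 37 ⊕ AE = 99.

C[1] = A7, C[2] = 4A, C[3] = 12, C[4] = 99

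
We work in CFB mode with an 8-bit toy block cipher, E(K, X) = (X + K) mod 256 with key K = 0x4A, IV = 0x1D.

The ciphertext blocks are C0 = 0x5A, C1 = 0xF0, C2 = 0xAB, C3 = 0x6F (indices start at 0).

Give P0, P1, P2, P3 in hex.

P0 = 0x3D, P1 = 0x54, P2 = 0x91, P3 = 0x9A

CFB decryption: P_i = C_i ⊕ E(K, C_{i−1}), with C_{−1} = IV.
P0: E(K, 0x1D) = 0x67; 0x5A ⊕ 0x67 = 0x3D.
P1: E(K, 0x5A) = 0xA4; 0xF0 ⊕ 0xA4 = 0x54.
P2: E(K, 0xF0) = 0x3A; 0xAB ⊕ 0x3A = 0x91.
P3: E(K, 0xAB) = 0xF5; 0x6F ⊕ 0xF5 = 0x9A.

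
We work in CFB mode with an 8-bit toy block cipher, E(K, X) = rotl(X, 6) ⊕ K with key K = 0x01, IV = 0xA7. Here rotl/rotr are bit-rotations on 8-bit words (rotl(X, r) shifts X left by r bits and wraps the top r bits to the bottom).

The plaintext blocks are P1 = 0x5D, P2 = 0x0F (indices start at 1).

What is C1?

C1 = 0xB5

CFB encryption: C_i = P_i ⊕ E(K, C_{i−1}), with C_{0} = IV.
C1: E(K, 0xA7) = 0xE8; 0x5D ⊕ 0xE8 = 0xB5.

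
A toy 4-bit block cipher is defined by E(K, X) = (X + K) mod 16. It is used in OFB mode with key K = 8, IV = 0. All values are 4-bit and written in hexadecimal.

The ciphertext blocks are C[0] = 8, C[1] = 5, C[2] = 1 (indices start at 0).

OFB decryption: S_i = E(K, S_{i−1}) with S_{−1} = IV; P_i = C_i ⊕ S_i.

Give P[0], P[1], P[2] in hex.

P[0]: S = E(K, 0) = 8; 8 ⊕ 8 = 0.
P[1]: S = E(K, 8) = 0; 5 ⊕ 0 = 5.
P[2]: S = E(K, 0) = 8; 1 ⊕ 8 = 9.

P[0] = 0, P[1] = 5, P[2] = 9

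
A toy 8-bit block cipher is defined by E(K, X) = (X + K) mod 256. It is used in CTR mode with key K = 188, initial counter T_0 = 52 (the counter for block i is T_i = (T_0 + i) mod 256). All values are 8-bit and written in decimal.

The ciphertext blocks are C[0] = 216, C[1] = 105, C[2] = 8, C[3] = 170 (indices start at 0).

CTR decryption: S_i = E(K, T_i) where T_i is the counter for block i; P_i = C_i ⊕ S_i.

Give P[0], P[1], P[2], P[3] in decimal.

P[0] = 40, P[1] = 152, P[2] = 250, P[3] = 89

P[0]: T = 52, S = E(K, T) = 240; 216 ⊕ 240 = 40.
P[1]: T = 53, S = E(K, T) = 241; 105 ⊕ 241 = 152.
P[2]: T = 54, S = E(K, T) = 242; 8 ⊕ 242 = 250.
P[3]: T = 55, S = E(K, T) = 243; 170 ⊕ 243 = 89.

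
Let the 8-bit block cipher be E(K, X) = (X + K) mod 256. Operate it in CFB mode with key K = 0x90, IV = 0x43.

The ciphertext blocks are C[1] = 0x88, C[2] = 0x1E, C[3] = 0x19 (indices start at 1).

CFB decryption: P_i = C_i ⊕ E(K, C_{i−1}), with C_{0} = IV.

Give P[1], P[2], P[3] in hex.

P[1] = 0x5B, P[2] = 0x06, P[3] = 0xB7

P[1]: E(K, 0x43) = 0xD3; 0x88 ⊕ 0xD3 = 0x5B.
P[2]: E(K, 0x88) = 0x18; 0x1E ⊕ 0x18 = 0x06.
P[3]: E(K, 0x1E) = 0xAE; 0x19 ⊕ 0xAE = 0xB7.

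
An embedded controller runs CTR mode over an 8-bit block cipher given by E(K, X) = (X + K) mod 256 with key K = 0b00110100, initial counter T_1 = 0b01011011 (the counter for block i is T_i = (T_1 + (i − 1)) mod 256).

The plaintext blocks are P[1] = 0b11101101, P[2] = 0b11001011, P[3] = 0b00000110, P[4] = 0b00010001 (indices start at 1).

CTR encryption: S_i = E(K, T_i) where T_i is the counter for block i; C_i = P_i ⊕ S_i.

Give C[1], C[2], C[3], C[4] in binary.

C[1] = 0b01100010, C[2] = 0b01011011, C[3] = 0b10010111, C[4] = 0b10000011

C[1]: T = 0b01011011, S = E(K, T) = 0b10001111; 0b11101101 ⊕ 0b10001111 = 0b01100010.
C[2]: T = 0b01011100, S = E(K, T) = 0b10010000; 0b11001011 ⊕ 0b10010000 = 0b01011011.
C[3]: T = 0b01011101, S = E(K, T) = 0b10010001; 0b00000110 ⊕ 0b10010001 = 0b10010111.
C[4]: T = 0b01011110, S = E(K, T) = 0b10010010; 0b00010001 ⊕ 0b10010010 = 0b10000011.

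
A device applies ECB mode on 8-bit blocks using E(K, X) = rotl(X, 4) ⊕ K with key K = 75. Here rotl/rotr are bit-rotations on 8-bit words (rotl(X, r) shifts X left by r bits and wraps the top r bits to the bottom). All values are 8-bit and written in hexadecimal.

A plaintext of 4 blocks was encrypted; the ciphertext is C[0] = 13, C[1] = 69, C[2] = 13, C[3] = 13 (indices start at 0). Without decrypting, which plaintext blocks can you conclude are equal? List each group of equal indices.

P[0] = P[2] = P[3]

ECB encrypts each block independently with the same key, so equal ciphertext blocks imply equal plaintext blocks.
C[0] = C[2] = C[3] = 13, so P[0] = P[2] = P[3].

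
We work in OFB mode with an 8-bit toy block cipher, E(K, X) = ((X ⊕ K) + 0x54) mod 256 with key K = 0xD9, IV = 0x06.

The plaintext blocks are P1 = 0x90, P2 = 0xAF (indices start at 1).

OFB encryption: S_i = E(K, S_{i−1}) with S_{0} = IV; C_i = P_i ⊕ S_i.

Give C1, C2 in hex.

C1: S = E(K, 0x06) = 0x33; 0x90 ⊕ 0x33 = 0xA3.
C2: S = E(K, 0x33) = 0x3E; 0xAF ⊕ 0x3E = 0x91.

C1 = 0xA3, C2 = 0x91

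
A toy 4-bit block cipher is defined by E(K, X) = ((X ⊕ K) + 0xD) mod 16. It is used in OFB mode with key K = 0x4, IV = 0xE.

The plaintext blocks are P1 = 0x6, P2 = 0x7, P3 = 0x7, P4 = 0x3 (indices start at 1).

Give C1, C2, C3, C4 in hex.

OFB encryption: S_i = E(K, S_{i−1}) with S_{0} = IV; C_i = P_i ⊕ S_i.
C1: S = E(K, 0xE) = 0x7; 0x6 ⊕ 0x7 = 0x1.
C2: S = E(K, 0x7) = 0x0; 0x7 ⊕ 0x0 = 0x7.
C3: S = E(K, 0x0) = 0x1; 0x7 ⊕ 0x1 = 0x6.
C4: S = E(K, 0x1) = 0x2; 0x3 ⊕ 0x2 = 0x1.

C1 = 0x1, C2 = 0x7, C3 = 0x6, C4 = 0x1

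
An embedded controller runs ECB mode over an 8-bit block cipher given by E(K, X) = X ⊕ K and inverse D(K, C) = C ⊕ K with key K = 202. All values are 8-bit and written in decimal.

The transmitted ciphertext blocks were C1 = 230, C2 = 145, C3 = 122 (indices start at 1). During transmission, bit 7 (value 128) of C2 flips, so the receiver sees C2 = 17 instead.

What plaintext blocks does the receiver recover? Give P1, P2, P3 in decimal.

P1 = 44, P2 = 219, P3 = 176

ECB decryption: P_i = D(K, C_i).
Only C2 changed, to 17. In ECB, a change in C_i affects only P_i. Decrypting the received ciphertext:
P1: D(K, 230) = 44.
P2: D(K, 17) = 219.
P3: D(K, 122) = 176.
Blocks that differ from the original plaintext: P2.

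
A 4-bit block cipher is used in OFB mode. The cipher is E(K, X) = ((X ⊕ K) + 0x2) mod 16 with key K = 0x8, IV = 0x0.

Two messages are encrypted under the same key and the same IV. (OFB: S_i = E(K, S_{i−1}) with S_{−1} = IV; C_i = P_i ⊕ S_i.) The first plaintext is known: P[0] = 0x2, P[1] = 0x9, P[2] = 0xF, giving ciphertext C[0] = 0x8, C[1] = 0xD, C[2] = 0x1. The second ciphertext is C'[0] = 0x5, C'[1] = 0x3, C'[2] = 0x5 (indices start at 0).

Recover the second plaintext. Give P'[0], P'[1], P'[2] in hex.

P'[0] = 0xF, P'[1] = 0x7, P'[2] = 0xB

In OFB with a reused IV, both messages share the same keystream S_i, so C_i ⊕ C'_i = P_i ⊕ P'_i and thus P'_i = P_i ⊕ C_i ⊕ C'_i.
P'[0]: 0x2 ⊕ 0x8 ⊕ 0x5 = 0xF.
P'[1]: 0x9 ⊕ 0xD ⊕ 0x3 = 0x7.
P'[2]: 0xF ⊕ 0x1 ⊕ 0x5 = 0xB.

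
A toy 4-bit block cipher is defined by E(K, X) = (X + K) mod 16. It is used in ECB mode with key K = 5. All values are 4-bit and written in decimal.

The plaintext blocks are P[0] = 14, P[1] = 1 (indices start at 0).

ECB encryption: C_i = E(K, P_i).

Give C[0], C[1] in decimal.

C[0] = 3, C[1] = 6

C[0]: E(K, 14) = 3.
C[1]: E(K, 1) = 6.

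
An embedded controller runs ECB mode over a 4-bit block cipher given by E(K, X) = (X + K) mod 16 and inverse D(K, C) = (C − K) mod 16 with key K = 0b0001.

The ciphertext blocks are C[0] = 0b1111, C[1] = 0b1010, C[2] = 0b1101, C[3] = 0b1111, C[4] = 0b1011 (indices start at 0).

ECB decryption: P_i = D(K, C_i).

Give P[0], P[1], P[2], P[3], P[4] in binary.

P[0]: D(K, 0b1111) = 0b1110.
P[1]: D(K, 0b1010) = 0b1001.
P[2]: D(K, 0b1101) = 0b1100.
P[3]: D(K, 0b1111) = 0b1110.
P[4]: D(K, 0b1011) = 0b1010.

P[0] = 0b1110, P[1] = 0b1001, P[2] = 0b1100, P[3] = 0b1110, P[4] = 0b1010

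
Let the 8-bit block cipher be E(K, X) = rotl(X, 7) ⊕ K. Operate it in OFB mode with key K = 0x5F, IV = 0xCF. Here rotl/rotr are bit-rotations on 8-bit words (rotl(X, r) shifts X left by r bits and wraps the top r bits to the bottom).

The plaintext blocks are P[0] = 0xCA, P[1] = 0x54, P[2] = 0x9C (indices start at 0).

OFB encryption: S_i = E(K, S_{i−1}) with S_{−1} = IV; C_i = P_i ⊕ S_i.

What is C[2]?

C[2] = 0x42

C[0]: S = E(K, 0xCF) = 0xB8; 0xCA ⊕ 0xB8 = 0x72.
C[1]: S = E(K, 0xB8) = 0x03; 0x54 ⊕ 0x03 = 0x57.
C[2]: S = E(K, 0x03) = 0xDE; 0x9C ⊕ 0xDE = 0x42.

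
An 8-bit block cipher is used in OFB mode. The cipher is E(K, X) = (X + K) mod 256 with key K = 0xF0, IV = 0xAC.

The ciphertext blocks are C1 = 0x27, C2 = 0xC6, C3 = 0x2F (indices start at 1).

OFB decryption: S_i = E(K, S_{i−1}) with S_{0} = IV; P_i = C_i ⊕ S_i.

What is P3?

P3 = 0x53

P1: S = E(K, 0xAC) = 0x9C; 0x27 ⊕ 0x9C = 0xBB.
P2: S = E(K, 0x9C) = 0x8C; 0xC6 ⊕ 0x8C = 0x4A.
P3: S = E(K, 0x8C) = 0x7C; 0x2F ⊕ 0x7C = 0x53.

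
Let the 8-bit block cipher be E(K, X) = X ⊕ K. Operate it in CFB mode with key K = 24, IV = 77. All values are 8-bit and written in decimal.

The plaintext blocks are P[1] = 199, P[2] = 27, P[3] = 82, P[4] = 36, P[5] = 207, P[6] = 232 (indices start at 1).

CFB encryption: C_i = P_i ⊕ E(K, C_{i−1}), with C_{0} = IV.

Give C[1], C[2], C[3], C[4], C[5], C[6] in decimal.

C[1]: E(K, 77) = 85; 199 ⊕ 85 = 146.
C[2]: E(K, 146) = 138; 27 ⊕ 138 = 145.
C[3]: E(K, 145) = 137; 82 ⊕ 137 = 219.
C[4]: E(K, 219) = 195; 36 ⊕ 195 = 231.
C[5]: E(K, 231) = 255; 207 ⊕ 255 = 48.
C[6]: E(K, 48) = 40; 232 ⊕ 40 = 192.

C[1] = 146, C[2] = 145, C[3] = 219, C[4] = 231, C[5] = 48, C[6] = 192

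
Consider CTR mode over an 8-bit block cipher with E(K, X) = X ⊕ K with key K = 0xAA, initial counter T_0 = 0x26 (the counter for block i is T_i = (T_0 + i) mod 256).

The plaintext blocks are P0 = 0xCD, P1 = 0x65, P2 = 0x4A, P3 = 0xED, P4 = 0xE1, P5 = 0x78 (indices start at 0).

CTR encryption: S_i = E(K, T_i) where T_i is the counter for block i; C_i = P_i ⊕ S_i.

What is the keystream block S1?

C0: T = 0x26, S = E(K, T) = 0x8C; 0xCD ⊕ 0x8C = 0x41.
C1: T = 0x27, S = E(K, T) = 0x8D; 0x65 ⊕ 0x8D = 0xE8.
So S1 = 0x8D.

0x8D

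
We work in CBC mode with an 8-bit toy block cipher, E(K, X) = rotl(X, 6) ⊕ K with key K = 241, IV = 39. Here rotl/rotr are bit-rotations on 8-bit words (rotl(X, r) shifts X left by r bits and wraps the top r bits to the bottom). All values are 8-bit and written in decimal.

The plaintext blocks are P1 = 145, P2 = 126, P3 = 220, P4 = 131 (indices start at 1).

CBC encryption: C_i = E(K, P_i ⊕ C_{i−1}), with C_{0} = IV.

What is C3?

C3 = 152

C1: P1 ⊕ 39 = 182; E(K, 182) = 92.
C2: P2 ⊕ 92 = 34; E(K, 34) = 121.
C3: P3 ⊕ 121 = 165; E(K, 165) = 152.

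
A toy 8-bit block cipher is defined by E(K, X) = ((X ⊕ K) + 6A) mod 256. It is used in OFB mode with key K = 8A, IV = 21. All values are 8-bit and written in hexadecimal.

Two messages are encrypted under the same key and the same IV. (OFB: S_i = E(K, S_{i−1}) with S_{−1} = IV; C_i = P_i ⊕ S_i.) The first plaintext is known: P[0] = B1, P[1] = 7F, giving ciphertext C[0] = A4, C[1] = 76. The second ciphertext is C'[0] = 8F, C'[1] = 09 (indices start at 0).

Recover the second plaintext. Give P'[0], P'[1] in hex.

P'[0] = 9A, P'[1] = 00

In OFB with a reused IV, both messages share the same keystream S_i, so C_i ⊕ C'_i = P_i ⊕ P'_i and thus P'_i = P_i ⊕ C_i ⊕ C'_i.
P'[0]: B1 ⊕ A4 ⊕ 8F = 9A.
P'[1]: 7F ⊕ 76 ⊕ 09 = 00.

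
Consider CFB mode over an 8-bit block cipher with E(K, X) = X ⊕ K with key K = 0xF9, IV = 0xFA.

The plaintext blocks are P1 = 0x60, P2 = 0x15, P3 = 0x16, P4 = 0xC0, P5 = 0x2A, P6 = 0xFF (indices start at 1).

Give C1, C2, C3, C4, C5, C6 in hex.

C1 = 0x63, C2 = 0x8F, C3 = 0x60, C4 = 0x59, C5 = 0x8A, C6 = 0x8C

CFB encryption: C_i = P_i ⊕ E(K, C_{i−1}), with C_{0} = IV.
C1: E(K, 0xFA) = 0x03; 0x60 ⊕ 0x03 = 0x63.
C2: E(K, 0x63) = 0x9A; 0x15 ⊕ 0x9A = 0x8F.
C3: E(K, 0x8F) = 0x76; 0x16 ⊕ 0x76 = 0x60.
C4: E(K, 0x60) = 0x99; 0xC0 ⊕ 0x99 = 0x59.
C5: E(K, 0x59) = 0xA0; 0x2A ⊕ 0xA0 = 0x8A.
C6: E(K, 0x8A) = 0x73; 0xFF ⊕ 0x73 = 0x8C.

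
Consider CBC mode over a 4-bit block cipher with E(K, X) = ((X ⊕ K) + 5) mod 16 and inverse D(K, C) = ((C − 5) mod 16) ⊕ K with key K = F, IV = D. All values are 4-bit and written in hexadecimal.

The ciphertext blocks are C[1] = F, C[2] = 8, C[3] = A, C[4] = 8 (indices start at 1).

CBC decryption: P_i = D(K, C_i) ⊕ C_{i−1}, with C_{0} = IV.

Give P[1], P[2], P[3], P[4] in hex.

P[1] = 8, P[2] = 3, P[3] = 2, P[4] = 6

P[1]: D(K, F) = 5; 5 ⊕ D = 8.
P[2]: D(K, 8) = C; C ⊕ F = 3.
P[3]: D(K, A) = A; A ⊕ 8 = 2.
P[4]: D(K, 8) = C; C ⊕ A = 6.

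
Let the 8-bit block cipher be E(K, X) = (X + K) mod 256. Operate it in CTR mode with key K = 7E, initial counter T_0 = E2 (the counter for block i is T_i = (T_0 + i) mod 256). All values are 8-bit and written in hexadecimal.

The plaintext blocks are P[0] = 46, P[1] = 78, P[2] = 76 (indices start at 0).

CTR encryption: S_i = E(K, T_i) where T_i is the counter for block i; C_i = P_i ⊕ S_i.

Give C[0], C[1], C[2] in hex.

C[0]: T = E2, S = E(K, T) = 60; 46 ⊕ 60 = 26.
C[1]: T = E3, S = E(K, T) = 61; 78 ⊕ 61 = 19.
C[2]: T = E4, S = E(K, T) = 62; 76 ⊕ 62 = 14.

C[0] = 26, C[1] = 19, C[2] = 14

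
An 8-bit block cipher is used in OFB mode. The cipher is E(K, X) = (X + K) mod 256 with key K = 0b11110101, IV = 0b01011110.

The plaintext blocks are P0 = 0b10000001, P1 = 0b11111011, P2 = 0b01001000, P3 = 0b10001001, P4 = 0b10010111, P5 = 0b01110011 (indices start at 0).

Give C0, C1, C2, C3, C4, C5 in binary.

C0 = 0b11010010, C1 = 0b10110011, C2 = 0b01110101, C3 = 0b10111011, C4 = 0b10110000, C5 = 0b01101111

OFB encryption: S_i = E(K, S_{i−1}) with S_{−1} = IV; C_i = P_i ⊕ S_i.
C0: S = E(K, 0b01011110) = 0b01010011; 0b10000001 ⊕ 0b01010011 = 0b11010010.
C1: S = E(K, 0b01010011) = 0b01001000; 0b11111011 ⊕ 0b01001000 = 0b10110011.
C2: S = E(K, 0b01001000) = 0b00111101; 0b01001000 ⊕ 0b00111101 = 0b01110101.
C3: S = E(K, 0b00111101) = 0b00110010; 0b10001001 ⊕ 0b00110010 = 0b10111011.
C4: S = E(K, 0b00110010) = 0b00100111; 0b10010111 ⊕ 0b00100111 = 0b10110000.
C5: S = E(K, 0b00100111) = 0b00011100; 0b01110011 ⊕ 0b00011100 = 0b01101111.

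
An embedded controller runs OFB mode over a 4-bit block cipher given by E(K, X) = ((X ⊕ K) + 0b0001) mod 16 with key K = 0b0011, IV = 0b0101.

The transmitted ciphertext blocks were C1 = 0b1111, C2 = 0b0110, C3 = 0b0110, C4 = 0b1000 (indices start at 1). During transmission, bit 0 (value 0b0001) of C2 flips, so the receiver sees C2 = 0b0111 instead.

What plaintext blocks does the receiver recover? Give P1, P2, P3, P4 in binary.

P1 = 0b1000, P2 = 0b0010, P3 = 0b0001, P4 = 0b1101

OFB decryption: S_i = E(K, S_{i−1}) with S_{0} = IV; P_i = C_i ⊕ S_i.
Only C2 changed, to 0b0111. In OFB, a change in C_i flips the same bit in P_i only; the keystream is unaffected. Decrypting the received ciphertext:
P1: S = E(K, 0b0101) = 0b0111; 0b1111 ⊕ 0b0111 = 0b1000.
P2: S = E(K, 0b0111) = 0b0101; 0b0111 ⊕ 0b0101 = 0b0010.
P3: S = E(K, 0b0101) = 0b0111; 0b0110 ⊕ 0b0111 = 0b0001.
P4: S = E(K, 0b0111) = 0b0101; 0b1000 ⊕ 0b0101 = 0b1101.
Blocks that differ from the original plaintext: P2.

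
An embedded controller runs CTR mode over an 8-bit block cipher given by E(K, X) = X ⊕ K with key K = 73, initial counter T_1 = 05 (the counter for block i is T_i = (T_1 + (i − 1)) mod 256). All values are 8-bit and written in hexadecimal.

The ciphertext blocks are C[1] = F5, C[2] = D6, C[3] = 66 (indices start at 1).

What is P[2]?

CTR decryption: S_i = E(K, T_i) where T_i is the counter for block i; P_i = C_i ⊕ S_i.
P[2]: T = 06, S = E(K, T) = 75; D6 ⊕ 75 = A3.

P[2] = A3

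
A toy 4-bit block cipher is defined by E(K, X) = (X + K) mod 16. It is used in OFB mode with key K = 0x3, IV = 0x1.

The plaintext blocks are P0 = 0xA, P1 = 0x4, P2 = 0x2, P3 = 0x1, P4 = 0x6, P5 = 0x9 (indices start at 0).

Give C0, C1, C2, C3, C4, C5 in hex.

C0 = 0xE, C1 = 0x3, C2 = 0x8, C3 = 0xC, C4 = 0x6, C5 = 0xA

OFB encryption: S_i = E(K, S_{i−1}) with S_{−1} = IV; C_i = P_i ⊕ S_i.
C0: S = E(K, 0x1) = 0x4; 0xA ⊕ 0x4 = 0xE.
C1: S = E(K, 0x4) = 0x7; 0x4 ⊕ 0x7 = 0x3.
C2: S = E(K, 0x7) = 0xA; 0x2 ⊕ 0xA = 0x8.
C3: S = E(K, 0xA) = 0xD; 0x1 ⊕ 0xD = 0xC.
C4: S = E(K, 0xD) = 0x0; 0x6 ⊕ 0x0 = 0x6.
C5: S = E(K, 0x0) = 0x3; 0x9 ⊕ 0x3 = 0xA.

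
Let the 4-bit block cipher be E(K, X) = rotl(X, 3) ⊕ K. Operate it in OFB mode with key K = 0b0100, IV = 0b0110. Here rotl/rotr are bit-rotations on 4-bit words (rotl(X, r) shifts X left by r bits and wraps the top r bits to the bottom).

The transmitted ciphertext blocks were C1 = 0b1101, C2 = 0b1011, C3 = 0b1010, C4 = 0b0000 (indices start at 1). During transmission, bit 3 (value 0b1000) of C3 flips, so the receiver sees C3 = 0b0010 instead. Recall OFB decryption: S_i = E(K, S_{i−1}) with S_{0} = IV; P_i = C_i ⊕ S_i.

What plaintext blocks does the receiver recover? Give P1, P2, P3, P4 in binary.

Only C3 changed, to 0b0010. In OFB, a change in C_i flips the same bit in P_i only; the keystream is unaffected. Decrypting the received ciphertext:
P1: S = E(K, 0b0110) = 0b0111; 0b1101 ⊕ 0b0111 = 0b1010.
P2: S = E(K, 0b0111) = 0b1111; 0b1011 ⊕ 0b1111 = 0b0100.
P3: S = E(K, 0b1111) = 0b1011; 0b0010 ⊕ 0b1011 = 0b1001.
P4: S = E(K, 0b1011) = 0b1001; 0b0000 ⊕ 0b1001 = 0b1001.
Blocks that differ from the original plaintext: P3.

P1 = 0b1010, P2 = 0b0100, P3 = 0b1001, P4 = 0b1001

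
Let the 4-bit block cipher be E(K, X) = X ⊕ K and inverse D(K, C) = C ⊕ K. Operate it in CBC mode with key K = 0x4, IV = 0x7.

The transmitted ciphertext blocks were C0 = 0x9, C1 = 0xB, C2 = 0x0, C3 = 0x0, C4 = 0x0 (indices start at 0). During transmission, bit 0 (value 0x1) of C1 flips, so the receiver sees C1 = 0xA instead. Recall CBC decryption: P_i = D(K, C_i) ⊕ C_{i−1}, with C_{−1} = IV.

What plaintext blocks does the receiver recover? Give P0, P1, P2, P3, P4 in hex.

Only C1 changed, to 0xA. In CBC, a change in C_i garbles P_i and flips the same bit in P_{i+1}. Decrypting the received ciphertext:
P0: D(K, 0x9) = 0xD; 0xD ⊕ 0x7 = 0xA.
P1: D(K, 0xA) = 0xE; 0xE ⊕ 0x9 = 0x7.
P2: D(K, 0x0) = 0x4; 0x4 ⊕ 0xA = 0xE.
P3: D(K, 0x0) = 0x4; 0x4 ⊕ 0x0 = 0x4.
P4: D(K, 0x0) = 0x4; 0x4 ⊕ 0x0 = 0x4.
Blocks that differ from the original plaintext: P1, P2.

P0 = 0xA, P1 = 0x7, P2 = 0xE, P3 = 0x4, P4 = 0x4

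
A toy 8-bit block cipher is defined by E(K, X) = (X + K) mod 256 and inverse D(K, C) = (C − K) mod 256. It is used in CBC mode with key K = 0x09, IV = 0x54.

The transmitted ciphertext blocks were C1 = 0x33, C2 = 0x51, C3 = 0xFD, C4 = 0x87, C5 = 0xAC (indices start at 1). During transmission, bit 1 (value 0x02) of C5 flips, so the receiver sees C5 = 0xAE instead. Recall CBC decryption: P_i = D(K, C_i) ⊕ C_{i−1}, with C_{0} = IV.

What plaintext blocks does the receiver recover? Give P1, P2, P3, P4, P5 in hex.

P1 = 0x7E, P2 = 0x7B, P3 = 0xA5, P4 = 0x83, P5 = 0x22

Only C5 changed, to 0xAE. In CBC, a change in C_i garbles P_i and flips the same bit in P_{i+1}. Decrypting the received ciphertext:
P1: D(K, 0x33) = 0x2A; 0x2A ⊕ 0x54 = 0x7E.
P2: D(K, 0x51) = 0x48; 0x48 ⊕ 0x33 = 0x7B.
P3: D(K, 0xFD) = 0xF4; 0xF4 ⊕ 0x51 = 0xA5.
P4: D(K, 0x87) = 0x7E; 0x7E ⊕ 0xFD = 0x83.
P5: D(K, 0xAE) = 0xA5; 0xA5 ⊕ 0x87 = 0x22.
Blocks that differ from the original plaintext: P5.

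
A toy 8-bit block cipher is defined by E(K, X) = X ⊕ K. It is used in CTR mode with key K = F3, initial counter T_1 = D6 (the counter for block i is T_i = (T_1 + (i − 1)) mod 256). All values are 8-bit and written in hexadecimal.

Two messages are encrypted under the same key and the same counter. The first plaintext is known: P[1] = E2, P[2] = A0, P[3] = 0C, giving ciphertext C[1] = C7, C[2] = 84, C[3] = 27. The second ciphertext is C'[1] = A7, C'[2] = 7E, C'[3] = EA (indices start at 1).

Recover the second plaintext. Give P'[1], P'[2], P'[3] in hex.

P'[1] = 82, P'[2] = 5A, P'[3] = C1

In CTR with a reused counter, both messages share the same keystream S_i, so C_i ⊕ C'_i = P_i ⊕ P'_i and thus P'_i = P_i ⊕ C_i ⊕ C'_i.
P'[1]: E2 ⊕ C7 ⊕ A7 = 82.
P'[2]: A0 ⊕ 84 ⊕ 7E = 5A.
P'[3]: 0C ⊕ 27 ⊕ EA = C1.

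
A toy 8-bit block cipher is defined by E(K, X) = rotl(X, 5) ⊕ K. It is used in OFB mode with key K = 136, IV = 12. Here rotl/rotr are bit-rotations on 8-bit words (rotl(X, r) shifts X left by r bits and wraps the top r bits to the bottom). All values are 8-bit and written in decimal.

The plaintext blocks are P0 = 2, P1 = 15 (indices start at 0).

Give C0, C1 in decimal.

OFB encryption: S_i = E(K, S_{i−1}) with S_{−1} = IV; C_i = P_i ⊕ S_i.
C0: S = E(K, 12) = 9; 2 ⊕ 9 = 11.
C1: S = E(K, 9) = 169; 15 ⊕ 169 = 166.

C0 = 11, C1 = 166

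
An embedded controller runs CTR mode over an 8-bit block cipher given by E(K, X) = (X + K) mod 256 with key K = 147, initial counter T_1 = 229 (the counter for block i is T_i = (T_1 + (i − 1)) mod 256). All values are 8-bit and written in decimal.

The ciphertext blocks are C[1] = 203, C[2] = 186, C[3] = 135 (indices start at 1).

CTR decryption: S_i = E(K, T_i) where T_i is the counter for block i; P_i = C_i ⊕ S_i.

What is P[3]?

P[3] = 253

P[3]: T = 231, S = E(K, T) = 122; 135 ⊕ 122 = 253.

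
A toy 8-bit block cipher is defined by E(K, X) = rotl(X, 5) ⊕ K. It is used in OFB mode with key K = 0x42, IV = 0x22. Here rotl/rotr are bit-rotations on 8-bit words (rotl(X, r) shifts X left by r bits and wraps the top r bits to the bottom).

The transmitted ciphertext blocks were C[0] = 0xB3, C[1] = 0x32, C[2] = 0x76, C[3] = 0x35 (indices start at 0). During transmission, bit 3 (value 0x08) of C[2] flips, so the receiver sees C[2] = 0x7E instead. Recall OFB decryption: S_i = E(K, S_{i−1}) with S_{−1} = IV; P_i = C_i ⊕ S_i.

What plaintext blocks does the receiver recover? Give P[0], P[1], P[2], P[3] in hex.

Only C[2] changed, to 0x7E. In OFB, a change in C_i flips the same bit in P_i only; the keystream is unaffected. Decrypting the received ciphertext:
P[0]: S = E(K, 0x22) = 0x06; 0xB3 ⊕ 0x06 = 0xB5.
P[1]: S = E(K, 0x06) = 0x82; 0x32 ⊕ 0x82 = 0xB0.
P[2]: S = E(K, 0x82) = 0x12; 0x7E ⊕ 0x12 = 0x6C.
P[3]: S = E(K, 0x12) = 0x00; 0x35 ⊕ 0x00 = 0x35.
Blocks that differ from the original plaintext: P[2].

P[0] = 0xB5, P[1] = 0xB0, P[2] = 0x6C, P[3] = 0x35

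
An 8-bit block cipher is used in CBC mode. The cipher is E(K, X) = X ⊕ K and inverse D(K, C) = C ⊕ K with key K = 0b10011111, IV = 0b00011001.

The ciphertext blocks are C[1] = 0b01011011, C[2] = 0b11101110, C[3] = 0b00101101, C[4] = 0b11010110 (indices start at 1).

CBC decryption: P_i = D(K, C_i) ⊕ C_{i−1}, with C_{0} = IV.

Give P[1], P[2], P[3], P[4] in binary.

P[1]: D(K, 0b01011011) = 0b11000100; 0b11000100 ⊕ 0b00011001 = 0b11011101.
P[2]: D(K, 0b11101110) = 0b01110001; 0b01110001 ⊕ 0b01011011 = 0b00101010.
P[3]: D(K, 0b00101101) = 0b10110010; 0b10110010 ⊕ 0b11101110 = 0b01011100.
P[4]: D(K, 0b11010110) = 0b01001001; 0b01001001 ⊕ 0b00101101 = 0b01100100.

P[1] = 0b11011101, P[2] = 0b00101010, P[3] = 0b01011100, P[4] = 0b01100100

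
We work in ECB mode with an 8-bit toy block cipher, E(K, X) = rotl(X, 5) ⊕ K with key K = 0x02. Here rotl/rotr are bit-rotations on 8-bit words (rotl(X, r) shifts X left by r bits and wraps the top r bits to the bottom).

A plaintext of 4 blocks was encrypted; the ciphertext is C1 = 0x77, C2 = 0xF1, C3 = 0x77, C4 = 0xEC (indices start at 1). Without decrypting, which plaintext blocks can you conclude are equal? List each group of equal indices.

ECB encrypts each block independently with the same key, so equal ciphertext blocks imply equal plaintext blocks.
C1 = C3 = 0x77, so P1 = P3.

P1 = P3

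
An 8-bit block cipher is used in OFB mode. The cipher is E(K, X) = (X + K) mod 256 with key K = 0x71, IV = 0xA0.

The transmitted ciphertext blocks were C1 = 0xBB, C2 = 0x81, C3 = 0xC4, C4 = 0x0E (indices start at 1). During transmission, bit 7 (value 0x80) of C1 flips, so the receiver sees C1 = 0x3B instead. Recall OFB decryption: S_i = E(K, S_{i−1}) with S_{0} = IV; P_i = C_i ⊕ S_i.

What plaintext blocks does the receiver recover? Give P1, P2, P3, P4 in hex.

P1 = 0x2A, P2 = 0x03, P3 = 0x37, P4 = 0x6A

Only C1 changed, to 0x3B. In OFB, a change in C_i flips the same bit in P_i only; the keystream is unaffected. Decrypting the received ciphertext:
P1: S = E(K, 0xA0) = 0x11; 0x3B ⊕ 0x11 = 0x2A.
P2: S = E(K, 0x11) = 0x82; 0x81 ⊕ 0x82 = 0x03.
P3: S = E(K, 0x82) = 0xF3; 0xC4 ⊕ 0xF3 = 0x37.
P4: S = E(K, 0xF3) = 0x64; 0x0E ⊕ 0x64 = 0x6A.
Blocks that differ from the original plaintext: P1.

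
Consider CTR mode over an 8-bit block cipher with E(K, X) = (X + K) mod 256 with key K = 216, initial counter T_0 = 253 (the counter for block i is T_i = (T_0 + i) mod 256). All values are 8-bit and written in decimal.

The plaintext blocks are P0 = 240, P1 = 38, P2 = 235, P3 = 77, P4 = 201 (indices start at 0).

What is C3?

CTR encryption: S_i = E(K, T_i) where T_i is the counter for block i; C_i = P_i ⊕ S_i.
C0: T = 253, S = E(K, T) = 213; 240 ⊕ 213 = 37.
C1: T = 254, S = E(K, T) = 214; 38 ⊕ 214 = 240.
C2: T = 255, S = E(K, T) = 215; 235 ⊕ 215 = 60.
C3: T = 0, S = E(K, T) = 216; 77 ⊕ 216 = 149.

C3 = 149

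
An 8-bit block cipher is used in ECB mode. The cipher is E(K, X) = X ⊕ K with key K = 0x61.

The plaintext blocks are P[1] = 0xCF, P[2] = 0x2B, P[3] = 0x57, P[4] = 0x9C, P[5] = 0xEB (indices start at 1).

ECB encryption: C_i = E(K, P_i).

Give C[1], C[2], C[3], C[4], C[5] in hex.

C[1] = 0xAE, C[2] = 0x4A, C[3] = 0x36, C[4] = 0xFD, C[5] = 0x8A

C[1]: E(K, 0xCF) = 0xAE.
C[2]: E(K, 0x2B) = 0x4A.
C[3]: E(K, 0x57) = 0x36.
C[4]: E(K, 0x9C) = 0xFD.
C[5]: E(K, 0xEB) = 0x8A.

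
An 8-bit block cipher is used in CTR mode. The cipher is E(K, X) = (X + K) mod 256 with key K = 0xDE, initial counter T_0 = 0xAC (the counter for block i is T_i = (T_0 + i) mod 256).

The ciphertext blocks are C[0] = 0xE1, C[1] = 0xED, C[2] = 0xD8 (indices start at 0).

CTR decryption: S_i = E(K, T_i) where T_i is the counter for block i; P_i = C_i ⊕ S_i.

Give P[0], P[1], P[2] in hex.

P[0]: T = 0xAC, S = E(K, T) = 0x8A; 0xE1 ⊕ 0x8A = 0x6B.
P[1]: T = 0xAD, S = E(K, T) = 0x8B; 0xED ⊕ 0x8B = 0x66.
P[2]: T = 0xAE, S = E(K, T) = 0x8C; 0xD8 ⊕ 0x8C = 0x54.

P[0] = 0x6B, P[1] = 0x66, P[2] = 0x54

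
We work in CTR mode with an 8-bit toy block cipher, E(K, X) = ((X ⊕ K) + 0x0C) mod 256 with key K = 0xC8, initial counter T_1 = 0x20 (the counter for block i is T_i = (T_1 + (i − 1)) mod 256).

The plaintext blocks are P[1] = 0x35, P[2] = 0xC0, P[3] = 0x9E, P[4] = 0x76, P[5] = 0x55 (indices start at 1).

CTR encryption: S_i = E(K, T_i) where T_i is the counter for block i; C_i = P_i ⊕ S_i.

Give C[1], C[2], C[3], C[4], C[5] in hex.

C[1] = 0xC1, C[2] = 0x35, C[3] = 0x68, C[4] = 0x81, C[5] = 0xAD

C[1]: T = 0x20, S = E(K, T) = 0xF4; 0x35 ⊕ 0xF4 = 0xC1.
C[2]: T = 0x21, S = E(K, T) = 0xF5; 0xC0 ⊕ 0xF5 = 0x35.
C[3]: T = 0x22, S = E(K, T) = 0xF6; 0x9E ⊕ 0xF6 = 0x68.
C[4]: T = 0x23, S = E(K, T) = 0xF7; 0x76 ⊕ 0xF7 = 0x81.
C[5]: T = 0x24, S = E(K, T) = 0xF8; 0x55 ⊕ 0xF8 = 0xAD.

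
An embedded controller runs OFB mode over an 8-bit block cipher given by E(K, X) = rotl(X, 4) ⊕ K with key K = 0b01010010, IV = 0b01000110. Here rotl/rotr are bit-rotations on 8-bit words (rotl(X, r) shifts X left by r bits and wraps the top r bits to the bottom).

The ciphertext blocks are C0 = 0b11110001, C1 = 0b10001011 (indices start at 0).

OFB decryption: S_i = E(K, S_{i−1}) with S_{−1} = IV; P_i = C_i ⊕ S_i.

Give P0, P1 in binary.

P0: S = E(K, 0b01000110) = 0b00110110; 0b11110001 ⊕ 0b00110110 = 0b11000111.
P1: S = E(K, 0b00110110) = 0b00110001; 0b10001011 ⊕ 0b00110001 = 0b10111010.

P0 = 0b11000111, P1 = 0b10111010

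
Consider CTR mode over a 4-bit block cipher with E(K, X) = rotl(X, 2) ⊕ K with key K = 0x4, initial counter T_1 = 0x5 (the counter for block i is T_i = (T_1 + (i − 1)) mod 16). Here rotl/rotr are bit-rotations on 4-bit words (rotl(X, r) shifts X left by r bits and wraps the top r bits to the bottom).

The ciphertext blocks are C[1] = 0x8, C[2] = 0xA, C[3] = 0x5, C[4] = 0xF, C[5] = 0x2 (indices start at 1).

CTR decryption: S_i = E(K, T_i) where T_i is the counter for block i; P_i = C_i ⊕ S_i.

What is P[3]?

P[3] = 0xC

P[3]: T = 0x7, S = E(K, T) = 0x9; 0x5 ⊕ 0x9 = 0xC.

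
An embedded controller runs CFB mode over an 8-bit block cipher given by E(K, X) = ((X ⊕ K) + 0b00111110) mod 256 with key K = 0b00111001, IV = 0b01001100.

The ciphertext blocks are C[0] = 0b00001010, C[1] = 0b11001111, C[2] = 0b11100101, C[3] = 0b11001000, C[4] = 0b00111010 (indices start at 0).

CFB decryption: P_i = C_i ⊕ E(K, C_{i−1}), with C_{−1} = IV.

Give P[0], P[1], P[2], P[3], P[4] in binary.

P[0]: E(K, 0b01001100) = 0b10110011; 0b00001010 ⊕ 0b10110011 = 0b10111001.
P[1]: E(K, 0b00001010) = 0b01110001; 0b11001111 ⊕ 0b01110001 = 0b10111110.
P[2]: E(K, 0b11001111) = 0b00110100; 0b11100101 ⊕ 0b00110100 = 0b11010001.
P[3]: E(K, 0b11100101) = 0b00011010; 0b11001000 ⊕ 0b00011010 = 0b11010010.
P[4]: E(K, 0b11001000) = 0b00101111; 0b00111010 ⊕ 0b00101111 = 0b00010101.

P[0] = 0b10111001, P[1] = 0b10111110, P[2] = 0b11010001, P[3] = 0b11010010, P[4] = 0b00010101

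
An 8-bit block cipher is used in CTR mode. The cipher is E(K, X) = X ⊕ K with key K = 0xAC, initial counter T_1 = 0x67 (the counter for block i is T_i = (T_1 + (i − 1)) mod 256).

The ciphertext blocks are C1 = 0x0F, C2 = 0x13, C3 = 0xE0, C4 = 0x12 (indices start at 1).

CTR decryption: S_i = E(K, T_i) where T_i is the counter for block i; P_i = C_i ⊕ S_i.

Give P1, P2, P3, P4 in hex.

P1 = 0xC4, P2 = 0xD7, P3 = 0x25, P4 = 0xD4

P1: T = 0x67, S = E(K, T) = 0xCB; 0x0F ⊕ 0xCB = 0xC4.
P2: T = 0x68, S = E(K, T) = 0xC4; 0x13 ⊕ 0xC4 = 0xD7.
P3: T = 0x69, S = E(K, T) = 0xC5; 0xE0 ⊕ 0xC5 = 0x25.
P4: T = 0x6A, S = E(K, T) = 0xC6; 0x12 ⊕ 0xC6 = 0xD4.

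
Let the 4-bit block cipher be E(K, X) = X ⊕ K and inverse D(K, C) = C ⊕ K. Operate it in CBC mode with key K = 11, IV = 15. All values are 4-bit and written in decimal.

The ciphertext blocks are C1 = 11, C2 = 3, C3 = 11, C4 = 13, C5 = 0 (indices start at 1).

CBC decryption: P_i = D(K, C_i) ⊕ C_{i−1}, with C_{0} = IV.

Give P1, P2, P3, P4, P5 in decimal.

P1 = 15, P2 = 3, P3 = 3, P4 = 13, P5 = 6

P1: D(K, 11) = 0; 0 ⊕ 15 = 15.
P2: D(K, 3) = 8; 8 ⊕ 11 = 3.
P3: D(K, 11) = 0; 0 ⊕ 3 = 3.
P4: D(K, 13) = 6; 6 ⊕ 11 = 13.
P5: D(K, 0) = 11; 11 ⊕ 13 = 6.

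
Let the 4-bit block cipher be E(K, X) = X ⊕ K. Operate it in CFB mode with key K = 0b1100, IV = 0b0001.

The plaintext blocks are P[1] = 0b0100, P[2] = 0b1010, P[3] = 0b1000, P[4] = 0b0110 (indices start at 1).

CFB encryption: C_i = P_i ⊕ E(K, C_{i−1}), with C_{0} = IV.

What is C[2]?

C[2] = 0b1111

C[1]: E(K, 0b0001) = 0b1101; 0b0100 ⊕ 0b1101 = 0b1001.
C[2]: E(K, 0b1001) = 0b0101; 0b1010 ⊕ 0b0101 = 0b1111.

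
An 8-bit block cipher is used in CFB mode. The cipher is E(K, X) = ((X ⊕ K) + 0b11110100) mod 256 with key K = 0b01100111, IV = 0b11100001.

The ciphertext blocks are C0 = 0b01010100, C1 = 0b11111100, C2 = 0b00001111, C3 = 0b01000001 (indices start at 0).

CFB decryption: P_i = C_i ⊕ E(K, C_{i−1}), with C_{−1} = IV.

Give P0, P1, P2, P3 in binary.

P0 = 0b00101110, P1 = 0b11011011, P2 = 0b10000000, P3 = 0b00011101

P0: E(K, 0b11100001) = 0b01111010; 0b01010100 ⊕ 0b01111010 = 0b00101110.
P1: E(K, 0b01010100) = 0b00100111; 0b11111100 ⊕ 0b00100111 = 0b11011011.
P2: E(K, 0b11111100) = 0b10001111; 0b00001111 ⊕ 0b10001111 = 0b10000000.
P3: E(K, 0b00001111) = 0b01011100; 0b01000001 ⊕ 0b01011100 = 0b00011101.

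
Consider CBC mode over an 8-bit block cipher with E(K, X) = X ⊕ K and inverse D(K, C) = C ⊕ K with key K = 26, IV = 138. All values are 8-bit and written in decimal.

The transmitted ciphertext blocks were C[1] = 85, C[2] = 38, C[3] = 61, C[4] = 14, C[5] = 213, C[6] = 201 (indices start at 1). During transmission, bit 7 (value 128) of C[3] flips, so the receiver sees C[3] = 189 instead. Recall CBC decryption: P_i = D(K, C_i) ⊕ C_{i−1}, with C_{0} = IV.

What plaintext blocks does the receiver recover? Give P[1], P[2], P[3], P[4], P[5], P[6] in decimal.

Only C[3] changed, to 189. In CBC, a change in C_i garbles P_i and flips the same bit in P_{i+1}. Decrypting the received ciphertext:
P[1]: D(K, 85) = 79; 79 ⊕ 138 = 197.
P[2]: D(K, 38) = 60; 60 ⊕ 85 = 105.
P[3]: D(K, 189) = 167; 167 ⊕ 38 = 129.
P[4]: D(K, 14) = 20; 20 ⊕ 189 = 169.
P[5]: D(K, 213) = 207; 207 ⊕ 14 = 193.
P[6]: D(K, 201) = 211; 211 ⊕ 213 = 6.
Blocks that differ from the original plaintext: P[3], P[4].

P[1] = 197, P[2] = 105, P[3] = 129, P[4] = 169, P[5] = 193, P[6] = 6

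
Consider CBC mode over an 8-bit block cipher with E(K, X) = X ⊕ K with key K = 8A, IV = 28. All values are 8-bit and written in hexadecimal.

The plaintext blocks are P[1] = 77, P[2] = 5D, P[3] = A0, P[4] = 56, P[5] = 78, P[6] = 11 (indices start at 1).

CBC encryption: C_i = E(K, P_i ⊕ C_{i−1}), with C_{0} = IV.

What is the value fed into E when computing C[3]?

A2

C[1]: P[1] ⊕ 28 = 5F; E(K, 5F) = D5.
C[2]: P[2] ⊕ D5 = 88; E(K, 88) = 02.
C[3]: P[3] ⊕ 02 = A2; E(K, A2) = 28.
So the input to E for block [3] is A2.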